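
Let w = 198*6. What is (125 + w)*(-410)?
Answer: -538330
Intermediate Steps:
w = 1188
(125 + w)*(-410) = (125 + 1188)*(-410) = 1313*(-410) = -538330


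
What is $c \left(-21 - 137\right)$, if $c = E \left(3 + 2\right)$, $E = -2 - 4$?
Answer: $4740$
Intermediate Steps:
$E = -6$ ($E = -2 - 4 = -6$)
$c = -30$ ($c = - 6 \left(3 + 2\right) = \left(-6\right) 5 = -30$)
$c \left(-21 - 137\right) = - 30 \left(-21 - 137\right) = \left(-30\right) \left(-158\right) = 4740$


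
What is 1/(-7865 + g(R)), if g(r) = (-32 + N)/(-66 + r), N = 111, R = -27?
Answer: -93/731524 ≈ -0.00012713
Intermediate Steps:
g(r) = 79/(-66 + r) (g(r) = (-32 + 111)/(-66 + r) = 79/(-66 + r))
1/(-7865 + g(R)) = 1/(-7865 + 79/(-66 - 27)) = 1/(-7865 + 79/(-93)) = 1/(-7865 + 79*(-1/93)) = 1/(-7865 - 79/93) = 1/(-731524/93) = -93/731524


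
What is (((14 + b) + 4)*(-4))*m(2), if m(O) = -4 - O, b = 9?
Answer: 648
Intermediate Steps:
(((14 + b) + 4)*(-4))*m(2) = (((14 + 9) + 4)*(-4))*(-4 - 1*2) = ((23 + 4)*(-4))*(-4 - 2) = (27*(-4))*(-6) = -108*(-6) = 648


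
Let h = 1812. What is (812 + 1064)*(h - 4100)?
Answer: -4292288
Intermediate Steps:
(812 + 1064)*(h - 4100) = (812 + 1064)*(1812 - 4100) = 1876*(-2288) = -4292288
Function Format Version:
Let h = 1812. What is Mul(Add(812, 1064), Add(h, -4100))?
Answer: -4292288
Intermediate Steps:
Mul(Add(812, 1064), Add(h, -4100)) = Mul(Add(812, 1064), Add(1812, -4100)) = Mul(1876, -2288) = -4292288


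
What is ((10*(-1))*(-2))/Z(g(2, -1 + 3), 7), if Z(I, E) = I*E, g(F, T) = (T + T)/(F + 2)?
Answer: 20/7 ≈ 2.8571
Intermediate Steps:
g(F, T) = 2*T/(2 + F) (g(F, T) = (2*T)/(2 + F) = 2*T/(2 + F))
Z(I, E) = E*I
((10*(-1))*(-2))/Z(g(2, -1 + 3), 7) = ((10*(-1))*(-2))/((7*(2*(-1 + 3)/(2 + 2)))) = (-10*(-2))/((7*(2*2/4))) = 20/((7*(2*2*(¼)))) = 20/((7*1)) = 20/7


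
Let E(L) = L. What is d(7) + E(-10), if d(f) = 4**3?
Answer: 54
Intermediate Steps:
d(f) = 64
d(7) + E(-10) = 64 - 10 = 54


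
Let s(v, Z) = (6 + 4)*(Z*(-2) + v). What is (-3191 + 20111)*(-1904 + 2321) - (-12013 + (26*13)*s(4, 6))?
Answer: 7094693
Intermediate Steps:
s(v, Z) = -20*Z + 10*v (s(v, Z) = 10*(-2*Z + v) = 10*(v - 2*Z) = -20*Z + 10*v)
(-3191 + 20111)*(-1904 + 2321) - (-12013 + (26*13)*s(4, 6)) = (-3191 + 20111)*(-1904 + 2321) - (-12013 + (26*13)*(-20*6 + 10*4)) = 16920*417 - (-12013 + 338*(-120 + 40)) = 7055640 - (-12013 + 338*(-80)) = 7055640 - (-12013 - 27040) = 7055640 - 1*(-39053) = 7055640 + 39053 = 7094693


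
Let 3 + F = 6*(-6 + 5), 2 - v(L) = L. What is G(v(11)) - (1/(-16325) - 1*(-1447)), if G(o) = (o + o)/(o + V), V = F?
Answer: -23605949/16325 ≈ -1446.0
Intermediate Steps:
v(L) = 2 - L
F = -9 (F = -3 + 6*(-6 + 5) = -3 + 6*(-1) = -3 - 6 = -9)
V = -9
G(o) = 2*o/(-9 + o) (G(o) = (o + o)/(o - 9) = (2*o)/(-9 + o) = 2*o/(-9 + o))
G(v(11)) - (1/(-16325) - 1*(-1447)) = 2*(2 - 1*11)/(-9 + (2 - 1*11)) - (1/(-16325) - 1*(-1447)) = 2*(2 - 11)/(-9 + (2 - 11)) - (-1/16325 + 1447) = 2*(-9)/(-9 - 9) - 1*23622274/16325 = 2*(-9)/(-18) - 23622274/16325 = 2*(-9)*(-1/18) - 23622274/16325 = 1 - 23622274/16325 = -23605949/16325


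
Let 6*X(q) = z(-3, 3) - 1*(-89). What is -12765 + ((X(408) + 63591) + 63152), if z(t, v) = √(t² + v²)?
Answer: 683957/6 + √2/2 ≈ 1.1399e+5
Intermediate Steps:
X(q) = 89/6 + √2/2 (X(q) = (√((-3)² + 3²) - 1*(-89))/6 = (√(9 + 9) + 89)/6 = (√18 + 89)/6 = (3*√2 + 89)/6 = (89 + 3*√2)/6 = 89/6 + √2/2)
-12765 + ((X(408) + 63591) + 63152) = -12765 + (((89/6 + √2/2) + 63591) + 63152) = -12765 + ((381635/6 + √2/2) + 63152) = -12765 + (760547/6 + √2/2) = 683957/6 + √2/2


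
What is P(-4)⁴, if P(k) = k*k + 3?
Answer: 130321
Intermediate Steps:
P(k) = 3 + k² (P(k) = k² + 3 = 3 + k²)
P(-4)⁴ = (3 + (-4)²)⁴ = (3 + 16)⁴ = 19⁴ = 130321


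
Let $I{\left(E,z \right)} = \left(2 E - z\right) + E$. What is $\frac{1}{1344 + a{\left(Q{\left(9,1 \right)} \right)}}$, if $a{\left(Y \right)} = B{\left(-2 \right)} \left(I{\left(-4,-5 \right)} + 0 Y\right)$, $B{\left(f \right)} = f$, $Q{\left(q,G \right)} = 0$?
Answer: $\frac{1}{1358} \approx 0.00073638$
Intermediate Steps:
$I{\left(E,z \right)} = - z + 3 E$ ($I{\left(E,z \right)} = \left(- z + 2 E\right) + E = - z + 3 E$)
$a{\left(Y \right)} = 14$ ($a{\left(Y \right)} = - 2 \left(\left(\left(-1\right) \left(-5\right) + 3 \left(-4\right)\right) + 0 Y\right) = - 2 \left(\left(5 - 12\right) + 0\right) = - 2 \left(-7 + 0\right) = \left(-2\right) \left(-7\right) = 14$)
$\frac{1}{1344 + a{\left(Q{\left(9,1 \right)} \right)}} = \frac{1}{1344 + 14} = \frac{1}{1358}$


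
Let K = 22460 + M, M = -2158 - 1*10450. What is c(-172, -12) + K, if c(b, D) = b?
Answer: 9680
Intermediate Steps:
M = -12608 (M = -2158 - 10450 = -12608)
K = 9852 (K = 22460 - 12608 = 9852)
c(-172, -12) + K = -172 + 9852 = 9680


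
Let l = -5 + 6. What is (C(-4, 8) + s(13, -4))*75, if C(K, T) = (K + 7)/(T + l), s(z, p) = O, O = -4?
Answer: -275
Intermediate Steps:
l = 1
s(z, p) = -4
C(K, T) = (7 + K)/(1 + T) (C(K, T) = (K + 7)/(T + 1) = (7 + K)/(1 + T))
(C(-4, 8) + s(13, -4))*75 = ((7 - 4)/(1 + 8) - 4)*75 = (3/9 - 4)*75 = ((1/9)*3 - 4)*75 = (1/3 - 4)*75 = -11/3*75 = -275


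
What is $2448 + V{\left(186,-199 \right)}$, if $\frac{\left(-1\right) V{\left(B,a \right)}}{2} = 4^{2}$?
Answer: $2416$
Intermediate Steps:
$V{\left(B,a \right)} = -32$ ($V{\left(B,a \right)} = - 2 \cdot 4^{2} = \left(-2\right) 16 = -32$)
$2448 + V{\left(186,-199 \right)} = 2448 - 32 = 2416$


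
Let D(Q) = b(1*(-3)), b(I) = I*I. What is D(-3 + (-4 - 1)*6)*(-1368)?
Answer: -12312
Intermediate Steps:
b(I) = I**2
D(Q) = 9 (D(Q) = (1*(-3))**2 = (-3)**2 = 9)
D(-3 + (-4 - 1)*6)*(-1368) = 9*(-1368) = -12312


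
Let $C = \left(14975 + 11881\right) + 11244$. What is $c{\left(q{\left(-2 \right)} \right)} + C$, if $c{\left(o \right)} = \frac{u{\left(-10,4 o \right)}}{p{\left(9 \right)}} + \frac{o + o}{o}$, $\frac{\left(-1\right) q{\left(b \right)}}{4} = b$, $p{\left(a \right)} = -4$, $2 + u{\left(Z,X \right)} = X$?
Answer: $\frac{76189}{2} \approx 38095.0$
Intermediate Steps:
$u{\left(Z,X \right)} = -2 + X$
$q{\left(b \right)} = - 4 b$
$c{\left(o \right)} = \frac{5}{2} - o$ ($c{\left(o \right)} = \frac{-2 + 4 o}{-4} + \frac{o + o}{o} = \left(-2 + 4 o\right) \left(- \frac{1}{4}\right) + \frac{2 o}{o} = \left(\frac{1}{2} - o\right) + 2 = \frac{5}{2} - o$)
$C = 38100$ ($C = 26856 + 11244 = 38100$)
$c{\left(q{\left(-2 \right)} \right)} + C = \left(\frac{5}{2} - \left(-4\right) \left(-2\right)\right) + 38100 = \left(\frac{5}{2} - 8\right) + 38100 = - \frac{11}{2} + 38100 = \frac{76189}{2}$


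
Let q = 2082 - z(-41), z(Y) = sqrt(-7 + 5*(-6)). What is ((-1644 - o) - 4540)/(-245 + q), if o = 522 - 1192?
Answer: -5064609/1687303 - 2757*I*sqrt(37)/1687303 ≈ -3.0016 - 0.009939*I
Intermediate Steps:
o = -670
z(Y) = I*sqrt(37) (z(Y) = sqrt(-7 - 30) = sqrt(-37) = I*sqrt(37))
q = 2082 - I*sqrt(37) ≈ 2082.0 - 6.0828*I
((-1644 - o) - 4540)/(-245 + q) = ((-1644 - 1*(-670)) - 4540)/(-245 + (2082 - I*sqrt(37))) = ((-1644 + 670) - 4540)/(1837 - I*sqrt(37)) = (-974 - 4540)/(1837 - I*sqrt(37)) = -5514/(1837 - I*sqrt(37))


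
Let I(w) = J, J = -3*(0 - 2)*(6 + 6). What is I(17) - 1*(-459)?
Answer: 531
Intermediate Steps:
J = 72 (J = -(-6)*12 = -3*(-24) = 72)
I(w) = 72
I(17) - 1*(-459) = 72 - 1*(-459) = 72 + 459 = 531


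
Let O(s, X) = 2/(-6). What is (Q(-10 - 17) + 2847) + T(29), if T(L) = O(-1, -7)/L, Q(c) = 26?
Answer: 249950/87 ≈ 2873.0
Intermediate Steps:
O(s, X) = -1/3 (O(s, X) = 2*(-1/6) = -1/3)
T(L) = -1/(3*L)
(Q(-10 - 17) + 2847) + T(29) = (26 + 2847) - 1/3/29 = 2873 - 1/3*1/29 = 2873 - 1/87 = 249950/87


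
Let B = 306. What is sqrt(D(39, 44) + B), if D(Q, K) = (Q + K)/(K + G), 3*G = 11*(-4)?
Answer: sqrt(597894)/44 ≈ 17.574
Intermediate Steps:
G = -44/3 (G = (11*(-4))/3 = (1/3)*(-44) = -44/3 ≈ -14.667)
D(Q, K) = (K + Q)/(-44/3 + K) (D(Q, K) = (Q + K)/(K - 44/3) = (K + Q)/(-44/3 + K))
sqrt(D(39, 44) + B) = sqrt(3*(44 + 39)/(-44 + 3*44) + 306) = sqrt(3*83/(-44 + 132) + 306) = sqrt(3*83/88 + 306) = sqrt(3*(1/88)*83 + 306) = sqrt(249/88 + 306) = sqrt(27177/88) = sqrt(597894)/44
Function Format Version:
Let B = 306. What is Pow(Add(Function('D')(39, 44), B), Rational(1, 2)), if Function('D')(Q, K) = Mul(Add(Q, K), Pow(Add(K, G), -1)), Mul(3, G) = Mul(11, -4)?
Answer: Mul(Rational(1, 44), Pow(597894, Rational(1, 2))) ≈ 17.574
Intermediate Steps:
G = Rational(-44, 3) (G = Mul(Rational(1, 3), Mul(11, -4)) = Mul(Rational(1, 3), -44) = Rational(-44, 3) ≈ -14.667)
Function('D')(Q, K) = Mul(Pow(Add(Rational(-44, 3), K), -1), Add(K, Q)) (Function('D')(Q, K) = Mul(Add(Q, K), Pow(Add(K, Rational(-44, 3)), -1)) = Mul(Add(K, Q), Pow(Add(Rational(-44, 3), K), -1)) = Mul(Pow(Add(Rational(-44, 3), K), -1), Add(K, Q)))
Pow(Add(Function('D')(39, 44), B), Rational(1, 2)) = Pow(Add(Mul(3, Pow(Add(-44, Mul(3, 44)), -1), Add(44, 39)), 306), Rational(1, 2)) = Pow(Add(Mul(3, Pow(Add(-44, 132), -1), 83), 306), Rational(1, 2)) = Pow(Add(Mul(3, Pow(88, -1), 83), 306), Rational(1, 2)) = Pow(Add(Mul(3, Rational(1, 88), 83), 306), Rational(1, 2)) = Pow(Add(Rational(249, 88), 306), Rational(1, 2)) = Pow(Rational(27177, 88), Rational(1, 2)) = Mul(Rational(1, 44), Pow(597894, Rational(1, 2)))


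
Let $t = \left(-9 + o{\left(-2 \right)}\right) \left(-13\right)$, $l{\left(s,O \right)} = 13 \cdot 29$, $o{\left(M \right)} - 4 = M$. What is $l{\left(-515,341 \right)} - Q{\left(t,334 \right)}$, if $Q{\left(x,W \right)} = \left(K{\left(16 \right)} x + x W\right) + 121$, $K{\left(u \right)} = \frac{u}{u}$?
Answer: $-30229$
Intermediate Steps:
$K{\left(u \right)} = 1$
$o{\left(M \right)} = 4 + M$
$l{\left(s,O \right)} = 377$
$t = 91$ ($t = \left(-9 + \left(4 - 2\right)\right) \left(-13\right) = \left(-9 + 2\right) \left(-13\right) = \left(-7\right) \left(-13\right) = 91$)
$Q{\left(x,W \right)} = 121 + x + W x$ ($Q{\left(x,W \right)} = \left(1 x + x W\right) + 121 = \left(x + W x\right) + 121 = 121 + x + W x$)
$l{\left(-515,341 \right)} - Q{\left(t,334 \right)} = 377 - \left(121 + 91 + 334 \cdot 91\right) = 377 - \left(121 + 91 + 30394\right) = 377 - 30606 = -30229$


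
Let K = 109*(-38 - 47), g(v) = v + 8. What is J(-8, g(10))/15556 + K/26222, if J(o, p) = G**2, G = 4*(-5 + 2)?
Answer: -35087593/101977358 ≈ -0.34407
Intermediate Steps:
g(v) = 8 + v
K = -9265 (K = 109*(-85) = -9265)
G = -12 (G = 4*(-3) = -12)
J(o, p) = 144 (J(o, p) = (-12)**2 = 144)
J(-8, g(10))/15556 + K/26222 = 144/15556 - 9265/26222 = 144*(1/15556) - 9265*1/26222 = 36/3889 - 9265/26222 = -35087593/101977358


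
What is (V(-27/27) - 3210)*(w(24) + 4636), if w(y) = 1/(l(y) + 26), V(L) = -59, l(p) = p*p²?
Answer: -209897916669/13850 ≈ -1.5155e+7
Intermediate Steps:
l(p) = p³
w(y) = 1/(26 + y³) (w(y) = 1/(y³ + 26) = 1/(26 + y³))
(V(-27/27) - 3210)*(w(24) + 4636) = (-59 - 3210)*(1/(26 + 24³) + 4636) = -3269*(1/(26 + 13824) + 4636) = -3269*(1/13850 + 4636) = -3269*64208601/13850 = -209897916669/13850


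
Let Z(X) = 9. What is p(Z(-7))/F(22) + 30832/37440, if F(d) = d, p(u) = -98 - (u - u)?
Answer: -93463/25740 ≈ -3.6310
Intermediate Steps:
p(u) = -98 (p(u) = -98 - 1*0 = -98 + 0 = -98)
p(Z(-7))/F(22) + 30832/37440 = -98/22 + 30832/37440 = -98*1/22 + 30832*(1/37440) = -49/11 + 1927/2340 = -93463/25740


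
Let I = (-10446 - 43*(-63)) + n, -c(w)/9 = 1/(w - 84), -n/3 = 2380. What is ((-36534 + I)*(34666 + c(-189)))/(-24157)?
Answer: 162181603299/2198287 ≈ 73776.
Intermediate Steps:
n = -7140 (n = -3*2380 = -7140)
c(w) = -9/(-84 + w) (c(w) = -9/(w - 84) = -9/(-84 + w))
I = -14877 (I = (-10446 - 43*(-63)) - 7140 = (-10446 + 2709) - 7140 = -7737 - 7140 = -14877)
((-36534 + I)*(34666 + c(-189)))/(-24157) = ((-36534 - 14877)*(34666 - 9/(-84 - 189)))/(-24157) = -51411*(34666 - 9/(-273))*(-1/24157) = -51411*(34666 - 9*(-1/273))*(-1/24157) = -51411*(34666 + 3/91)*(-1/24157) = -51411*3154609/91*(-1/24157) = -162181603299/91*(-1/24157) = 162181603299/2198287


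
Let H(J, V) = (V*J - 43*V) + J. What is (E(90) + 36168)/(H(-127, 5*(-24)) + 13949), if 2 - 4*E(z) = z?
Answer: 18073/17111 ≈ 1.0562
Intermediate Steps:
H(J, V) = J - 43*V + J*V (H(J, V) = (J*V - 43*V) + J = (-43*V + J*V) + J = J - 43*V + J*V)
E(z) = 1/2 - z/4
(E(90) + 36168)/(H(-127, 5*(-24)) + 13949) = ((1/2 - 1/4*90) + 36168)/((-127 - 215*(-24) - 635*(-24)) + 13949) = ((1/2 - 45/2) + 36168)/((-127 - 43*(-120) - 127*(-120)) + 13949) = (-22 + 36168)/((-127 + 5160 + 15240) + 13949) = 36146/(20273 + 13949) = 36146/34222 = 36146*(1/34222) = 18073/17111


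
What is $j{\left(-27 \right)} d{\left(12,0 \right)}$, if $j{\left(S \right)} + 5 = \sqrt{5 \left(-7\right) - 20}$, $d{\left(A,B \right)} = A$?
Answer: $-60 + 12 i \sqrt{55} \approx -60.0 + 88.994 i$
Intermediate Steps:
$j{\left(S \right)} = -5 + i \sqrt{55}$ ($j{\left(S \right)} = -5 + \sqrt{5 \left(-7\right) - 20} = -5 + \sqrt{-35 - 20} = -5 + \sqrt{-55} = -5 + i \sqrt{55}$)
$j{\left(-27 \right)} d{\left(12,0 \right)} = \left(-5 + i \sqrt{55}\right) 12 = -60 + 12 i \sqrt{55}$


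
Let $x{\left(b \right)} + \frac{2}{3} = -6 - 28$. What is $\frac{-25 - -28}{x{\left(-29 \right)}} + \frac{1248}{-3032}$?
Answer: $- \frac{19635}{39416} \approx -0.49815$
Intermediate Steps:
$x{\left(b \right)} = - \frac{104}{3}$ ($x{\left(b \right)} = - \frac{2}{3} - 34 = - \frac{104}{3}$)
$\frac{-25 - -28}{x{\left(-29 \right)}} + \frac{1248}{-3032} = \frac{-25 - -28}{- \frac{104}{3}} + \frac{1248}{-3032} = \left(-25 + 28\right) \left(- \frac{3}{104}\right) + 1248 \left(- \frac{1}{3032}\right) = 3 \left(- \frac{3}{104}\right) - \frac{156}{379} = - \frac{9}{104} - \frac{156}{379} = - \frac{19635}{39416}$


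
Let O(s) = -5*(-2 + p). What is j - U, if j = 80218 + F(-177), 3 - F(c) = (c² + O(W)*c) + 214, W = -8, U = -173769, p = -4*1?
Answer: 227757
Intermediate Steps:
p = -4
O(s) = 30 (O(s) = -5*(-2 - 4) = -5*(-6) = 30)
F(c) = -211 - c² - 30*c (F(c) = 3 - ((c² + 30*c) + 214) = 3 - (214 + c² + 30*c) = 3 + (-214 - c² - 30*c) = -211 - c² - 30*c)
j = 53988 (j = 80218 + (-211 - 1*(-177)² - 30*(-177)) = 80218 + (-211 - 1*31329 + 5310) = 80218 + (-211 - 31329 + 5310) = 80218 - 26230 = 53988)
j - U = 53988 - 1*(-173769) = 53988 + 173769 = 227757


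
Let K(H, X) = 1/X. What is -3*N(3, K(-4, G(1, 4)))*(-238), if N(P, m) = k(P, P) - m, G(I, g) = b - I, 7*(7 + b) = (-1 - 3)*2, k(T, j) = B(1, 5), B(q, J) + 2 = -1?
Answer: -66045/32 ≈ -2063.9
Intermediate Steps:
B(q, J) = -3 (B(q, J) = -2 - 1 = -3)
k(T, j) = -3
b = -57/7 (b = -7 + ((-1 - 3)*2)/7 = -7 + (-4*2)/7 = -7 + (⅐)*(-8) = -7 - 8/7 = -57/7 ≈ -8.1429)
G(I, g) = -57/7 - I
N(P, m) = -3 - m
-3*N(3, K(-4, G(1, 4)))*(-238) = -3*(-3 - 1/(-57/7 - 1*1))*(-238) = -3*(-3 - 1/(-57/7 - 1))*(-238) = -3*(-3 - 1/(-64/7))*(-238) = -3*(-3 - 1*(-7/64))*(-238) = -3*(-3 + 7/64)*(-238) = -3*(-185/64)*(-238) = (555/64)*(-238) = -66045/32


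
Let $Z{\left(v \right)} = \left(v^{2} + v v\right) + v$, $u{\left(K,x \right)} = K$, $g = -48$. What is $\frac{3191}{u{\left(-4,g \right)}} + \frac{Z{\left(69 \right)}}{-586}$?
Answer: $- \frac{954145}{1172} \approx -814.12$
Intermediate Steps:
$Z{\left(v \right)} = v + 2 v^{2}$ ($Z{\left(v \right)} = \left(v^{2} + v^{2}\right) + v = 2 v^{2} + v = v + 2 v^{2}$)
$\frac{3191}{u{\left(-4,g \right)}} + \frac{Z{\left(69 \right)}}{-586} = \frac{3191}{-4} + \frac{69 \left(1 + 2 \cdot 69\right)}{-586} = 3191 \left(- \frac{1}{4}\right) + 69 \left(1 + 138\right) \left(- \frac{1}{586}\right) = - \frac{3191}{4} + 69 \cdot 139 \left(- \frac{1}{586}\right) = - \frac{3191}{4} + 9591 \left(- \frac{1}{586}\right) = - \frac{3191}{4} - \frac{9591}{586} = - \frac{954145}{1172}$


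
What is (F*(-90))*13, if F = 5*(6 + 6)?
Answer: -70200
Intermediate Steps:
F = 60 (F = 5*12 = 60)
(F*(-90))*13 = (60*(-90))*13 = -5400*13 = -70200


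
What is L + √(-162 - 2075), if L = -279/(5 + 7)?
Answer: -93/4 + I*√2237 ≈ -23.25 + 47.297*I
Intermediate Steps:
L = -93/4 (L = -279/12 = -279*1/12 = -93/4 ≈ -23.250)
L + √(-162 - 2075) = -93/4 + √(-162 - 2075) = -93/4 + √(-2237) = -93/4 + I*√2237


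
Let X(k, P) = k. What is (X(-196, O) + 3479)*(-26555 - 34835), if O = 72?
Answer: -201543370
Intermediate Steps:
(X(-196, O) + 3479)*(-26555 - 34835) = (-196 + 3479)*(-26555 - 34835) = 3283*(-61390) = -201543370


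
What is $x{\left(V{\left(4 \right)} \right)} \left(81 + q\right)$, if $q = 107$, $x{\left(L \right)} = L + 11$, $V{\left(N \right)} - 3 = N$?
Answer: $3384$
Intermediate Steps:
$V{\left(N \right)} = 3 + N$
$x{\left(L \right)} = 11 + L$
$x{\left(V{\left(4 \right)} \right)} \left(81 + q\right) = \left(11 + \left(3 + 4\right)\right) \left(81 + 107\right) = \left(11 + 7\right) 188 = 18 \cdot 188 = 3384$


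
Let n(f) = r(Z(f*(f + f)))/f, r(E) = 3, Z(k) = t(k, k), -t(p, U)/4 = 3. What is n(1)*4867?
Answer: 14601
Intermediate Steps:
t(p, U) = -12 (t(p, U) = -4*3 = -12)
Z(k) = -12
n(f) = 3/f
n(1)*4867 = (3/1)*4867 = (3*1)*4867 = 3*4867 = 14601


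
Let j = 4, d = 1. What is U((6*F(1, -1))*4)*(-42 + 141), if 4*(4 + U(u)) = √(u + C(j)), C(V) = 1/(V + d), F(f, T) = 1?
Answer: -396 + 1089*√5/20 ≈ -274.25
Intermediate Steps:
C(V) = 1/(1 + V) (C(V) = 1/(V + 1) = 1/(1 + V))
U(u) = -4 + √(⅕ + u)/4 (U(u) = -4 + √(u + 1/(1 + 4))/4 = -4 + √(u + 1/5)/4 = -4 + √(u + ⅕)/4 = -4 + √(⅕ + u)/4)
U((6*F(1, -1))*4)*(-42 + 141) = (-4 + √(5 + 25*((6*1)*4))/20)*(-42 + 141) = (-4 + √(5 + 25*(6*4))/20)*99 = (-4 + √(5 + 25*24)/20)*99 = (-4 + √(5 + 600)/20)*99 = (-4 + √605/20)*99 = (-4 + (11*√5)/20)*99 = (-4 + 11*√5/20)*99 = -396 + 1089*√5/20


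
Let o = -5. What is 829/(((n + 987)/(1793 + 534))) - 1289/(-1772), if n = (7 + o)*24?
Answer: 3419669191/1834020 ≈ 1864.6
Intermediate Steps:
n = 48 (n = (7 - 5)*24 = 2*24 = 48)
829/(((n + 987)/(1793 + 534))) - 1289/(-1772) = 829/(((48 + 987)/(1793 + 534))) - 1289/(-1772) = 829/((1035/2327)) - 1289*(-1/1772) = 829/((1035*(1/2327))) + 1289/1772 = 829/(1035/2327) + 1289/1772 = 829*(2327/1035) + 1289/1772 = 1929083/1035 + 1289/1772 = 3419669191/1834020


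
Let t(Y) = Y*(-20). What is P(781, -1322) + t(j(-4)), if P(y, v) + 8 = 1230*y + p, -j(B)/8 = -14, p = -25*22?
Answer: 957832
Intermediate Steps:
p = -550
j(B) = 112 (j(B) = -8*(-14) = 112)
t(Y) = -20*Y
P(y, v) = -558 + 1230*y (P(y, v) = -8 + (1230*y - 550) = -8 + (-550 + 1230*y) = -558 + 1230*y)
P(781, -1322) + t(j(-4)) = (-558 + 1230*781) - 20*112 = (-558 + 960630) - 2240 = 960072 - 2240 = 957832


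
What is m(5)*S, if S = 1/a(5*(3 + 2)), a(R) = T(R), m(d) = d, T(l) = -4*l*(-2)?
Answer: 1/40 ≈ 0.025000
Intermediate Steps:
T(l) = 8*l
a(R) = 8*R
S = 1/200 (S = 1/(8*(5*(3 + 2))) = 1/(8*(5*5)) = 1/(8*25) = 1/200 ≈ 0.0050000)
m(5)*S = 5*(1/200) = 1/40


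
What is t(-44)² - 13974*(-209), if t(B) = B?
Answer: 2922502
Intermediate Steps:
t(-44)² - 13974*(-209) = (-44)² - 13974*(-209) = 1936 + 2920566 = 2922502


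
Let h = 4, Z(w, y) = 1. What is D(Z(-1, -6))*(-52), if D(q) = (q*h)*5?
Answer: -1040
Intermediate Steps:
D(q) = 20*q (D(q) = (q*4)*5 = (4*q)*5 = 20*q)
D(Z(-1, -6))*(-52) = (20*1)*(-52) = 20*(-52) = -1040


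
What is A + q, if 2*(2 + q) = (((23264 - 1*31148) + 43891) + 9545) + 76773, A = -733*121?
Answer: -55065/2 ≈ -27533.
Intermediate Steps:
A = -88693
q = 122321/2 (q = -2 + ((((23264 - 1*31148) + 43891) + 9545) + 76773)/2 = -2 + ((((23264 - 31148) + 43891) + 9545) + 76773)/2 = -2 + (((-7884 + 43891) + 9545) + 76773)/2 = -2 + ((36007 + 9545) + 76773)/2 = -2 + (45552 + 76773)/2 = -2 + (½)*122325 = -2 + 122325/2 = 122321/2 ≈ 61161.)
A + q = -88693 + 122321/2 = -55065/2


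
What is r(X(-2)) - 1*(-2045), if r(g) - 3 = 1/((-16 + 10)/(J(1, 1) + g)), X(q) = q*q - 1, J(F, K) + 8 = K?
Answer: 6146/3 ≈ 2048.7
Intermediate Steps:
J(F, K) = -8 + K
X(q) = -1 + q² (X(q) = q² - 1 = -1 + q²)
r(g) = 25/6 - g/6 (r(g) = 3 + 1/((-16 + 10)/((-8 + 1) + g)) = 3 + 1/(-6/(-7 + g)) = 3 + (7/6 - g/6) = 25/6 - g/6)
r(X(-2)) - 1*(-2045) = (25/6 - (-1 + (-2)²)/6) - 1*(-2045) = (25/6 - (-1 + 4)/6) + 2045 = (25/6 - ⅙*3) + 2045 = (25/6 - ½) + 2045 = 11/3 + 2045 = 6146/3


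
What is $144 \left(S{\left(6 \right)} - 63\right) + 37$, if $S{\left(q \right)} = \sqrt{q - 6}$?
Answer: $-9035$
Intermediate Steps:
$S{\left(q \right)} = \sqrt{-6 + q}$
$144 \left(S{\left(6 \right)} - 63\right) + 37 = 144 \left(\sqrt{-6 + 6} - 63\right) + 37 = 144 \left(\sqrt{0} - 63\right) + 37 = 144 \left(0 - 63\right) + 37 = 144 \left(-63\right) + 37 = -9072 + 37 = -9035$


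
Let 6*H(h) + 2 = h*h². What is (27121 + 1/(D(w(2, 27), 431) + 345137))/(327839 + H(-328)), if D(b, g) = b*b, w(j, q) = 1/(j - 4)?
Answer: -37441869433/7666768427580 ≈ -0.0048837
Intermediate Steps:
w(j, q) = 1/(-4 + j)
D(b, g) = b²
H(h) = -⅓ + h³/6 (H(h) = -⅓ + (h*h²)/6 = -⅓ + h³/6)
(27121 + 1/(D(w(2, 27), 431) + 345137))/(327839 + H(-328)) = (27121 + 1/((1/(-4 + 2))² + 345137))/(327839 + (-⅓ + (⅙)*(-328)³)) = (27121 + 1/((1/(-2))² + 345137))/(327839 + (-⅓ + (⅙)*(-35287552))) = (27121 + 1/((-½)² + 345137))/(327839 + (-⅓ - 17643776/3)) = (27121 + 1/(¼ + 345137))/(327839 - 5881259) = (27121 + 1/(1380549/4))/(-5553420) = (27121 + 4/1380549)*(-1/5553420) = (37441869433/1380549)*(-1/5553420) = -37441869433/7666768427580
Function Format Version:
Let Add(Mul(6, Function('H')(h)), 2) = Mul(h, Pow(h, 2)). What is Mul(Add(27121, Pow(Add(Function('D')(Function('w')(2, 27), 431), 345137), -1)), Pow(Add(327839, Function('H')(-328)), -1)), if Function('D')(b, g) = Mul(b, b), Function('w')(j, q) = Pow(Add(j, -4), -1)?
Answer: Rational(-37441869433, 7666768427580) ≈ -0.0048837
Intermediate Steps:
Function('w')(j, q) = Pow(Add(-4, j), -1)
Function('D')(b, g) = Pow(b, 2)
Function('H')(h) = Add(Rational(-1, 3), Mul(Rational(1, 6), Pow(h, 3))) (Function('H')(h) = Add(Rational(-1, 3), Mul(Rational(1, 6), Mul(h, Pow(h, 2)))) = Add(Rational(-1, 3), Mul(Rational(1, 6), Pow(h, 3))))
Mul(Add(27121, Pow(Add(Function('D')(Function('w')(2, 27), 431), 345137), -1)), Pow(Add(327839, Function('H')(-328)), -1)) = Mul(Add(27121, Pow(Add(Pow(Pow(Add(-4, 2), -1), 2), 345137), -1)), Pow(Add(327839, Add(Rational(-1, 3), Mul(Rational(1, 6), Pow(-328, 3)))), -1)) = Mul(Add(27121, Pow(Add(Pow(Pow(-2, -1), 2), 345137), -1)), Pow(Add(327839, Add(Rational(-1, 3), Mul(Rational(1, 6), -35287552))), -1)) = Mul(Add(27121, Pow(Add(Pow(Rational(-1, 2), 2), 345137), -1)), Pow(Add(327839, Add(Rational(-1, 3), Rational(-17643776, 3))), -1)) = Mul(Add(27121, Pow(Add(Rational(1, 4), 345137), -1)), Pow(Add(327839, -5881259), -1)) = Mul(Add(27121, Pow(Rational(1380549, 4), -1)), Pow(-5553420, -1)) = Mul(Add(27121, Rational(4, 1380549)), Rational(-1, 5553420)) = Mul(Rational(37441869433, 1380549), Rational(-1, 5553420)) = Rational(-37441869433, 7666768427580)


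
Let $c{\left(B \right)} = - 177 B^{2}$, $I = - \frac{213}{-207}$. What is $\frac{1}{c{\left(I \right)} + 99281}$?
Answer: $\frac{1587}{157261528} \approx 1.0091 \cdot 10^{-5}$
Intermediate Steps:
$I = \frac{71}{69}$ ($I = \left(-213\right) \left(- \frac{1}{207}\right) = \frac{71}{69} \approx 1.029$)
$\frac{1}{c{\left(I \right)} + 99281} = \frac{1}{- 177 \left(\frac{71}{69}\right)^{2} + 99281} = \frac{1}{\left(-177\right) \frac{5041}{4761} + 99281} = \frac{1}{- \frac{297419}{1587} + 99281} = \frac{1}{\frac{157261528}{1587}} = \frac{1587}{157261528}$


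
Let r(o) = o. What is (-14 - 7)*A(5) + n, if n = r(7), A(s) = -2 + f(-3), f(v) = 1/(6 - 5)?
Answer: 28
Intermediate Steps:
f(v) = 1 (f(v) = 1/1 = 1)
A(s) = -1 (A(s) = -2 + 1 = -1)
n = 7
(-14 - 7)*A(5) + n = (-14 - 7)*(-1) + 7 = -21*(-1) + 7 = 21 + 7 = 28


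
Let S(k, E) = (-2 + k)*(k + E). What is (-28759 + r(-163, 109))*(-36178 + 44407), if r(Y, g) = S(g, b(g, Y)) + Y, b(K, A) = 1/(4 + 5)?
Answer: -425779432/3 ≈ -1.4193e+8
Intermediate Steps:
b(K, A) = ⅑ (b(K, A) = 1/9 = ⅑)
S(k, E) = (-2 + k)*(E + k)
r(Y, g) = -2/9 + Y + g² - 17*g/9 (r(Y, g) = (g² - 2*⅑ - 2*g + g/9) + Y = (g² - 2/9 - 2*g + g/9) + Y = (-2/9 + g² - 17*g/9) + Y = -2/9 + Y + g² - 17*g/9)
(-28759 + r(-163, 109))*(-36178 + 44407) = (-28759 + (-2/9 - 163 + 109² - 17/9*109))*(-36178 + 44407) = (-28759 + (-2/9 - 163 + 11881 - 1853/9))*8229 = (-28759 + 103607/9)*8229 = -155224/9*8229 = -425779432/3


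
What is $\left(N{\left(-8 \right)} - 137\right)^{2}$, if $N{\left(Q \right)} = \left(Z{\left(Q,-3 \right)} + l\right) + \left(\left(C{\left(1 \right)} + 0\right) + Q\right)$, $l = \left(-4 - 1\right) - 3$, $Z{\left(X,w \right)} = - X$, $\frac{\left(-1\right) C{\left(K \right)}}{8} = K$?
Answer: $23409$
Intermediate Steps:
$C{\left(K \right)} = - 8 K$
$l = -8$ ($l = -5 - 3 = -8$)
$N{\left(Q \right)} = -16$ ($N{\left(Q \right)} = \left(- Q - 8\right) + \left(\left(\left(-8\right) 1 + 0\right) + Q\right) = \left(-8 - Q\right) + \left(\left(-8 + 0\right) + Q\right) = \left(-8 - Q\right) + \left(-8 + Q\right) = -16$)
$\left(N{\left(-8 \right)} - 137\right)^{2} = \left(-16 - 137\right)^{2} = \left(-153\right)^{2} = 23409$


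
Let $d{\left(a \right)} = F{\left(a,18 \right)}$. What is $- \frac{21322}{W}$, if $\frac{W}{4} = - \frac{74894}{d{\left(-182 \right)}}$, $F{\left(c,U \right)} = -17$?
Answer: $- \frac{181237}{149788} \approx -1.21$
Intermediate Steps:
$d{\left(a \right)} = -17$
$W = \frac{299576}{17}$ ($W = 4 \left(- \frac{74894}{-17}\right) = 4 \left(\left(-74894\right) \left(- \frac{1}{17}\right)\right) = 4 \cdot \frac{74894}{17} = \frac{299576}{17} \approx 17622.0$)
$- \frac{21322}{W} = - \frac{21322}{\frac{299576}{17}} = \left(-21322\right) \frac{17}{299576} = - \frac{181237}{149788}$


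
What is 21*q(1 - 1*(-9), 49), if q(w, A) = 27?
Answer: 567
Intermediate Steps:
21*q(1 - 1*(-9), 49) = 21*27 = 567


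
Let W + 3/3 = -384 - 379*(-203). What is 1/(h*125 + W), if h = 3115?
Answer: 1/465927 ≈ 2.1463e-6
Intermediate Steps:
W = 76552 (W = -1 + (-384 - 379*(-203)) = -1 + (-384 + 76937) = -1 + 76553 = 76552)
1/(h*125 + W) = 1/(3115*125 + 76552) = 1/(389375 + 76552) = 1/465927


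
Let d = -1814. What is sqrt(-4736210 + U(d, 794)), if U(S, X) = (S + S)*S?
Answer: 3*sqrt(204998) ≈ 1358.3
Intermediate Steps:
U(S, X) = 2*S**2 (U(S, X) = (2*S)*S = 2*S**2)
sqrt(-4736210 + U(d, 794)) = sqrt(-4736210 + 2*(-1814)**2) = sqrt(-4736210 + 2*3290596) = sqrt(-4736210 + 6581192) = sqrt(1844982) = 3*sqrt(204998)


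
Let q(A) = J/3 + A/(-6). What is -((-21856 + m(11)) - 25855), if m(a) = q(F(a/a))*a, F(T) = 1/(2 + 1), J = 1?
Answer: 858743/18 ≈ 47708.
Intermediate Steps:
F(T) = ⅓ (F(T) = 1/3 = ⅓)
q(A) = ⅓ - A/6 (q(A) = 1/3 + A/(-6) = 1*(⅓) + A*(-⅙) = ⅓ - A/6)
m(a) = 5*a/18 (m(a) = (⅓ - ⅙*⅓)*a = (⅓ - 1/18)*a = 5*a/18)
-((-21856 + m(11)) - 25855) = -((-21856 + (5/18)*11) - 25855) = -((-21856 + 55/18) - 25855) = -(-393353/18 - 25855) = -1*(-858743/18) = 858743/18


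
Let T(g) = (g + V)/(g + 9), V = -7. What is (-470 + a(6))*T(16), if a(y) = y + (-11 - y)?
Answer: -4329/25 ≈ -173.16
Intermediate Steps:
T(g) = (-7 + g)/(9 + g) (T(g) = (g - 7)/(g + 9) = (-7 + g)/(9 + g))
a(y) = -11
(-470 + a(6))*T(16) = (-470 - 11)*((-7 + 16)/(9 + 16)) = -481*9/25 = -4329/25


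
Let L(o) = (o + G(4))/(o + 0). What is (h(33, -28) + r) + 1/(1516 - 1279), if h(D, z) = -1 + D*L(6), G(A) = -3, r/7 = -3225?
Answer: -10693201/474 ≈ -22560.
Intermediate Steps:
r = -22575 (r = 7*(-3225) = -22575)
L(o) = (-3 + o)/o (L(o) = (o - 3)/(o + 0) = (-3 + o)/o)
h(D, z) = -1 + D/2 (h(D, z) = -1 + D*((-3 + 6)/6) = -1 + D*((1/6)*3) = -1 + D*(1/2) = -1 + D/2)
(h(33, -28) + r) + 1/(1516 - 1279) = ((-1 + (1/2)*33) - 22575) + 1/(1516 - 1279) = ((-1 + 33/2) - 22575) + 1/237 = (31/2 - 22575) + 1/237 = -45119/2 + 1/237 = -10693201/474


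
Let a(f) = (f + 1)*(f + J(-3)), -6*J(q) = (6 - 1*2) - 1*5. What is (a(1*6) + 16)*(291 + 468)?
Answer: 89815/2 ≈ 44908.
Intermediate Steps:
J(q) = 1/6 (J(q) = -((6 - 1*2) - 1*5)/6 = -((6 - 2) - 5)/6 = -(4 - 5)/6 = -1/6*(-1) = 1/6)
a(f) = (1 + f)*(1/6 + f) (a(f) = (f + 1)*(f + 1/6) = (1 + f)*(1/6 + f))
(a(1*6) + 16)*(291 + 468) = ((1/6 + (1*6)**2 + 7*(1*6)/6) + 16)*(291 + 468) = ((1/6 + 6**2 + (7/6)*6) + 16)*759 = ((1/6 + 36 + 7) + 16)*759 = (259/6 + 16)*759 = (355/6)*759 = 89815/2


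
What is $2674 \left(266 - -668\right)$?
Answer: $2497516$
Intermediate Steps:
$2674 \left(266 - -668\right) = 2674 \left(266 + 668\right) = 2674 \cdot 934 = 2497516$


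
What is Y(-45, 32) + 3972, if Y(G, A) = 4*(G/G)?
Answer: 3976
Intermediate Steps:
Y(G, A) = 4 (Y(G, A) = 4*1 = 4)
Y(-45, 32) + 3972 = 4 + 3972 = 3976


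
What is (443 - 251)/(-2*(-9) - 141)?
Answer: -64/41 ≈ -1.5610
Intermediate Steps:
(443 - 251)/(-2*(-9) - 141) = 192/(18 - 141) = 192/(-123) = 192*(-1/123) = -64/41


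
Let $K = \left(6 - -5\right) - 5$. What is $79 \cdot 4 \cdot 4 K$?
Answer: $7584$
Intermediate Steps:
$K = 6$ ($K = \left(6 + 5\right) - 5 = 11 - 5 = 6$)
$79 \cdot 4 \cdot 4 K = 79 \cdot 4 \cdot 4 \cdot 6 = 79 \cdot 16 \cdot 6 = 79 \cdot 96 = 7584$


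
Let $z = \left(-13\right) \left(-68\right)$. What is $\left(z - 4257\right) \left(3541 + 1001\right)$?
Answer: $-15320166$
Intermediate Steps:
$z = 884$
$\left(z - 4257\right) \left(3541 + 1001\right) = \left(884 - 4257\right) \left(3541 + 1001\right) = \left(-3373\right) 4542 = -15320166$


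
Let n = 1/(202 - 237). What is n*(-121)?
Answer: 121/35 ≈ 3.4571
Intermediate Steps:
n = -1/35 (n = 1/(-35) = -1/35 ≈ -0.028571)
n*(-121) = -1/35*(-121) = 121/35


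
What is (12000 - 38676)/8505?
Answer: -988/315 ≈ -3.1365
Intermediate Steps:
(12000 - 38676)/8505 = -26676*1/8505 = -988/315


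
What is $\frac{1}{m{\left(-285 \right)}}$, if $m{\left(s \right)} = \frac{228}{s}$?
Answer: $- \frac{5}{4} \approx -1.25$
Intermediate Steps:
$\frac{1}{m{\left(-285 \right)}} = \frac{1}{228 \frac{1}{-285}} = \frac{1}{228 \left(- \frac{1}{285}\right)} = \frac{1}{- \frac{4}{5}} = - \frac{5}{4}$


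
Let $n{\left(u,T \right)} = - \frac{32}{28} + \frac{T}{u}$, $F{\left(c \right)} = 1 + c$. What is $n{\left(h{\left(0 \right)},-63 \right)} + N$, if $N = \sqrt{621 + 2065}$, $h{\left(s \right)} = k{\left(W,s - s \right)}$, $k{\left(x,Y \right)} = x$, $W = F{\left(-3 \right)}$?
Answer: $\frac{425}{14} + \sqrt{2686} \approx 82.184$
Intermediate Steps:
$W = -2$ ($W = 1 - 3 = -2$)
$h{\left(s \right)} = -2$
$N = \sqrt{2686} \approx 51.827$
$n{\left(u,T \right)} = - \frac{8}{7} + \frac{T}{u}$ ($n{\left(u,T \right)} = \left(-32\right) \frac{1}{28} + \frac{T}{u} = - \frac{8}{7} + \frac{T}{u}$)
$n{\left(h{\left(0 \right)},-63 \right)} + N = \left(- \frac{8}{7} - \frac{63}{-2}\right) + \sqrt{2686} = \left(- \frac{8}{7} - - \frac{63}{2}\right) + \sqrt{2686} = \left(- \frac{8}{7} + \frac{63}{2}\right) + \sqrt{2686} = \frac{425}{14} + \sqrt{2686}$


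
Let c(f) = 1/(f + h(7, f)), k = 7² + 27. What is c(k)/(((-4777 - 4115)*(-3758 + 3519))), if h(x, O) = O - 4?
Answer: 1/314527824 ≈ 3.1794e-9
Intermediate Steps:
h(x, O) = -4 + O
k = 76 (k = 49 + 27 = 76)
c(f) = 1/(-4 + 2*f) (c(f) = 1/(f + (-4 + f)) = 1/(-4 + 2*f))
c(k)/(((-4777 - 4115)*(-3758 + 3519))) = (1/(2*(-2 + 76)))/(((-4777 - 4115)*(-3758 + 3519))) = ((½)/74)/((-8892*(-239))) = ((½)*(1/74))/2125188 = (1/148)*(1/2125188) = 1/314527824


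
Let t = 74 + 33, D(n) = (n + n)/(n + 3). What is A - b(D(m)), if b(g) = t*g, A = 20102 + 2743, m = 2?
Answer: 113797/5 ≈ 22759.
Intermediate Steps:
D(n) = 2*n/(3 + n) (D(n) = (2*n)/(3 + n) = 2*n/(3 + n))
t = 107
A = 22845
b(g) = 107*g
A - b(D(m)) = 22845 - 107*2*2/(3 + 2) = 22845 - 107*2*2/5 = 22845 - 107*2*2*(⅕) = 22845 - 107*4/5 = 22845 - 1*428/5 = 22845 - 428/5 = 113797/5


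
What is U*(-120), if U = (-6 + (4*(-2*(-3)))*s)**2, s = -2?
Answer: -349920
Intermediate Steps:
U = 2916 (U = (-6 + (4*(-2*(-3)))*(-2))**2 = (-6 + (4*6)*(-2))**2 = (-6 + 24*(-2))**2 = (-6 - 48)**2 = (-54)**2 = 2916)
U*(-120) = 2916*(-120) = -349920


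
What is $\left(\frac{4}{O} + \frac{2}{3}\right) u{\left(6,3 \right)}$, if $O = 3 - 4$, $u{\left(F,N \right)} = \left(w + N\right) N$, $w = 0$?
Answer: $-30$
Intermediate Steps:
$u{\left(F,N \right)} = N^{2}$ ($u{\left(F,N \right)} = \left(0 + N\right) N = N N = N^{2}$)
$O = -1$
$\left(\frac{4}{O} + \frac{2}{3}\right) u{\left(6,3 \right)} = \left(\frac{4}{-1} + \frac{2}{3}\right) 3^{2} = \left(4 \left(-1\right) + 2 \cdot \frac{1}{3}\right) 9 = \left(-4 + \frac{2}{3}\right) 9 = \left(- \frac{10}{3}\right) 9 = -30$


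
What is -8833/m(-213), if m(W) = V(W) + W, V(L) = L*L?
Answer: -8833/45156 ≈ -0.19561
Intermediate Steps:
V(L) = L²
m(W) = W + W² (m(W) = W² + W = W + W²)
-8833/m(-213) = -8833*(-1/(213*(1 - 213))) = -8833/((-213*(-212))) = -8833/45156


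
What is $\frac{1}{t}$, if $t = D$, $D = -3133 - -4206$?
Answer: $\frac{1}{1073} \approx 0.00093197$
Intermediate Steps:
$D = 1073$ ($D = -3133 + 4206 = 1073$)
$t = 1073$
$\frac{1}{t} = \frac{1}{1073}$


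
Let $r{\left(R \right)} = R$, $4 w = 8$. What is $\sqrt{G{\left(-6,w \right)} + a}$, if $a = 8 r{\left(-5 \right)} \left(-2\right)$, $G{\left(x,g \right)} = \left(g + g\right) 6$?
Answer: $2 \sqrt{26} \approx 10.198$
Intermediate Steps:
$w = 2$ ($w = \frac{1}{4} \cdot 8 = 2$)
$G{\left(x,g \right)} = 12 g$ ($G{\left(x,g \right)} = 2 g 6 = 12 g$)
$a = 80$ ($a = 8 \left(-5\right) \left(-2\right) = \left(-40\right) \left(-2\right) = 80$)
$\sqrt{G{\left(-6,w \right)} + a} = \sqrt{12 \cdot 2 + 80} = \sqrt{24 + 80} = \sqrt{104} = 2 \sqrt{26}$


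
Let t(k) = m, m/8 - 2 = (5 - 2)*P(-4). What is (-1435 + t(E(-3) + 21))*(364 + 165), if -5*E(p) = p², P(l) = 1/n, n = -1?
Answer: -763347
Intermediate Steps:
P(l) = -1 (P(l) = 1/(-1) = -1)
E(p) = -p²/5
m = -8 (m = 16 + 8*((5 - 2)*(-1)) = 16 + 8*(3*(-1)) = 16 + 8*(-3) = 16 - 24 = -8)
t(k) = -8
(-1435 + t(E(-3) + 21))*(364 + 165) = (-1435 - 8)*(364 + 165) = -1443*529 = -763347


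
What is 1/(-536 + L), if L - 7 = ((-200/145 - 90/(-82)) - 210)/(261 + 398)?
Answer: -783551/414748504 ≈ -0.0018892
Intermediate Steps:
L = 5234832/783551 (L = 7 + ((-200/145 - 90/(-82)) - 210)/(261 + 398) = 7 + ((-200*1/145 - 90*(-1/82)) - 210)/659 = 7 + ((-40/29 + 45/41) - 210)*(1/659) = 7 + (-335/1189 - 210)*(1/659) = 7 - 250025/1189*1/659 = 7 - 250025/783551 = 5234832/783551 ≈ 6.6809)
1/(-536 + L) = 1/(-536 + 5234832/783551) = 1/(-414748504/783551) = -783551/414748504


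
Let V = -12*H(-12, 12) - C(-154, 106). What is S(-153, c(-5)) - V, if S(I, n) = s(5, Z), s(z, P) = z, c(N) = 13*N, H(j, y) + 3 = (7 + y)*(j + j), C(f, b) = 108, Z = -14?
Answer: -5395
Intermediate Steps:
H(j, y) = -3 + 2*j*(7 + y) (H(j, y) = -3 + (7 + y)*(j + j) = -3 + (7 + y)*(2*j) = -3 + 2*j*(7 + y))
S(I, n) = 5
V = 5400 (V = -12*(-3 + 14*(-12) + 2*(-12)*12) - 1*108 = -12*(-3 - 168 - 288) - 108 = -12*(-459) - 108 = 5508 - 108 = 5400)
S(-153, c(-5)) - V = 5 - 1*5400 = 5 - 5400 = -5395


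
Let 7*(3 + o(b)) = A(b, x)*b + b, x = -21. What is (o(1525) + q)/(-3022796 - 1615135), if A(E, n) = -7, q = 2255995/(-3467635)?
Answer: 6363494510/22515712608459 ≈ 0.00028262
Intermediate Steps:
q = -451199/693527 (q = 2255995*(-1/3467635) = -451199/693527 ≈ -0.65059)
o(b) = -3 - 6*b/7 (o(b) = -3 + (-7*b + b)/7 = -3 + (-6*b)/7 = -3 - 6*b/7)
(o(1525) + q)/(-3022796 - 1615135) = ((-3 - 6/7*1525) - 451199/693527)/(-3022796 - 1615135) = ((-3 - 9150/7) - 451199/693527)/(-4637931) = (-9171/7 - 451199/693527)*(-1/4637931) = -6363494510/4854689*(-1/4637931) = 6363494510/22515712608459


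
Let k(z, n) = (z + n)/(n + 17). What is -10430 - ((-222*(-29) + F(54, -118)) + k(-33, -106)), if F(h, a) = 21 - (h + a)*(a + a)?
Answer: -159004/89 ≈ -1786.6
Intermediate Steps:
F(h, a) = 21 - 2*a*(a + h) (F(h, a) = 21 - (a + h)*2*a = 21 - 2*a*(a + h))
k(z, n) = (n + z)/(17 + n)
-10430 - ((-222*(-29) + F(54, -118)) + k(-33, -106)) = -10430 - ((-222*(-29) + (21 - 2*(-118)² - 2*(-118)*54)) + (-106 - 33)/(17 - 106)) = -10430 - ((6438 + (21 - 2*13924 + 12744)) - 139/(-89)) = -10430 - ((6438 + (21 - 27848 + 12744)) - 1/89*(-139)) = -10430 - ((6438 - 15083) + 139/89) = -10430 - (-8645 + 139/89) = -10430 - 1*(-769266/89) = -10430 + 769266/89 = -159004/89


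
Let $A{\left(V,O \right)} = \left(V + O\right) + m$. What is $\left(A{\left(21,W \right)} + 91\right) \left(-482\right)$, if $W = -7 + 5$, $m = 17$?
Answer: $-61214$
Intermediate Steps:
$W = -2$
$A{\left(V,O \right)} = 17 + O + V$ ($A{\left(V,O \right)} = \left(V + O\right) + 17 = \left(O + V\right) + 17 = 17 + O + V$)
$\left(A{\left(21,W \right)} + 91\right) \left(-482\right) = \left(\left(17 - 2 + 21\right) + 91\right) \left(-482\right) = \left(36 + 91\right) \left(-482\right) = 127 \left(-482\right) = -61214$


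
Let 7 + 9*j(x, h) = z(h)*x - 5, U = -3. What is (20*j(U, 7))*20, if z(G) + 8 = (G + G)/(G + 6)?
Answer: 15200/39 ≈ 389.74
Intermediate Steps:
z(G) = -8 + 2*G/(6 + G) (z(G) = -8 + (G + G)/(G + 6) = -8 + (2*G)/(6 + G) = -8 + 2*G/(6 + G))
j(x, h) = -4/3 + 2*x*(-8 - h)/(3*(6 + h)) (j(x, h) = -7/9 + ((6*(-8 - h)/(6 + h))*x - 5)/9 = -7/9 + (6*x*(-8 - h)/(6 + h) - 5)/9 = -7/9 + (-5 + 6*x*(-8 - h)/(6 + h))/9 = -7/9 + (-5/9 + 2*x*(-8 - h)/(3*(6 + h))) = -4/3 + 2*x*(-8 - h)/(3*(6 + h)))
(20*j(U, 7))*20 = (20*(2*(-12 - 2*7 - 1*(-3)*(8 + 7))/(3*(6 + 7))))*20 = (20*((⅔)*(-12 - 14 - 1*(-3)*15)/13))*20 = (20*((⅔)*(1/13)*(-12 - 14 + 45)))*20 = (20*((⅔)*(1/13)*19))*20 = (20*(38/39))*20 = (760/39)*20 = 15200/39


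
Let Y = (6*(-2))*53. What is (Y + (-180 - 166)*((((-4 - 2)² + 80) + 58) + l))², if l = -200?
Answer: 69889600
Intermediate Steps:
Y = -636 (Y = -12*53 = -636)
(Y + (-180 - 166)*((((-4 - 2)² + 80) + 58) + l))² = (-636 + (-180 - 166)*((((-4 - 2)² + 80) + 58) - 200))² = (-636 - 346*((((-6)² + 80) + 58) - 200))² = (-636 - 346*(((36 + 80) + 58) - 200))² = (-636 - 346*((116 + 58) - 200))² = (-636 - 346*(174 - 200))² = (-636 - 346*(-26))² = (-636 + 8996)² = 8360² = 69889600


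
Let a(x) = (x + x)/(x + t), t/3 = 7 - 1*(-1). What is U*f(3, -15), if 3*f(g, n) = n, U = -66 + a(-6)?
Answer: 1000/3 ≈ 333.33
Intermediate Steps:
t = 24 (t = 3*(7 - 1*(-1)) = 3*(7 + 1) = 3*8 = 24)
a(x) = 2*x/(24 + x) (a(x) = (x + x)/(x + 24) = (2*x)/(24 + x) = 2*x/(24 + x))
U = -200/3 (U = -66 + 2*(-6)/(24 - 6) = -66 + 2*(-6)/18 = -66 + 2*(-6)*(1/18) = -66 - ⅔ = -200/3 ≈ -66.667)
f(g, n) = n/3
U*f(3, -15) = -200*(-15)/9 = -200/3*(-5) = 1000/3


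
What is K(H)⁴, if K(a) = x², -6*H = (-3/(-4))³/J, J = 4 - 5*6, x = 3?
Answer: 6561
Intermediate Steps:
J = -26 (J = 4 - 30 = -26)
H = 9/3328 (H = -(-3/(-4))³/(6*(-26)) = -(-3*(-¼))³*(-1)/(6*26) = -(¾)³*(-1)/(6*26) = -9*(-1)/(128*26) = -⅙*(-27/1664) = 9/3328 ≈ 0.0027043)
K(a) = 9 (K(a) = 3² = 9)
K(H)⁴ = 9⁴ = 6561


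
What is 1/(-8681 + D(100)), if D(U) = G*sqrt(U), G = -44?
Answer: -1/9121 ≈ -0.00010964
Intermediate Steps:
D(U) = -44*sqrt(U)
1/(-8681 + D(100)) = 1/(-8681 - 44*sqrt(100)) = 1/(-8681 - 44*10) = 1/(-8681 - 440) = 1/(-9121) = -1/9121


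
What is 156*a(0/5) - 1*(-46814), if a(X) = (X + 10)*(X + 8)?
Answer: 59294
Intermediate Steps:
a(X) = (8 + X)*(10 + X) (a(X) = (10 + X)*(8 + X) = (8 + X)*(10 + X))
156*a(0/5) - 1*(-46814) = 156*(80 + (0/5)² + 18*(0/5)) - 1*(-46814) = 156*(80 + (0*(⅕))² + 18*(0*(⅕))) + 46814 = 156*(80 + 0² + 18*0) + 46814 = 156*(80 + 0 + 0) + 46814 = 156*80 + 46814 = 12480 + 46814 = 59294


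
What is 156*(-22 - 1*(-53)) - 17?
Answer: 4819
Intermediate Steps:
156*(-22 - 1*(-53)) - 17 = 156*(-22 + 53) - 17 = 156*31 - 17 = 4836 - 17 = 4819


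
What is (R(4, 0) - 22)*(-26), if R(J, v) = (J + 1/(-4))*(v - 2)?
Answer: 767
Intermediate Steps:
R(J, v) = (-2 + v)*(-¼ + J) (R(J, v) = (J - ¼)*(-2 + v) = (-¼ + J)*(-2 + v) = (-2 + v)*(-¼ + J))
(R(4, 0) - 22)*(-26) = ((½ - 2*4 - ¼*0 + 4*0) - 22)*(-26) = ((½ - 8 + 0 + 0) - 22)*(-26) = (-15/2 - 22)*(-26) = -59/2*(-26) = 767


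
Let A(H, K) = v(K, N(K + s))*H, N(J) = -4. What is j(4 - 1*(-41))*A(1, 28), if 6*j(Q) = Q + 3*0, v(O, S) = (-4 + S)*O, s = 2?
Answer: -1680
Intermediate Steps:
v(O, S) = O*(-4 + S)
j(Q) = Q/6 (j(Q) = (Q + 3*0)/6 = (Q + 0)/6 = Q/6)
A(H, K) = -8*H*K (A(H, K) = (K*(-4 - 4))*H = (K*(-8))*H = (-8*K)*H = -8*H*K)
j(4 - 1*(-41))*A(1, 28) = ((4 - 1*(-41))/6)*(-8*1*28) = ((4 + 41)/6)*(-224) = ((1/6)*45)*(-224) = (15/2)*(-224) = -1680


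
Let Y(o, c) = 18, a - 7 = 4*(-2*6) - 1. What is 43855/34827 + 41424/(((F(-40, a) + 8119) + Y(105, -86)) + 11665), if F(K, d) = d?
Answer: 44948/13395 ≈ 3.3556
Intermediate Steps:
a = -42 (a = 7 + (4*(-2*6) - 1) = 7 + (4*(-12) - 1) = 7 + (-48 - 1) = 7 - 49 = -42)
43855/34827 + 41424/(((F(-40, a) + 8119) + Y(105, -86)) + 11665) = 43855/34827 + 41424/(((-42 + 8119) + 18) + 11665) = 43855*(1/34827) + 41424/((8077 + 18) + 11665) = 43855/34827 + 41424/(8095 + 11665) = 43855/34827 + 41424/19760 = 43855/34827 + 41424*(1/19760) = 43855/34827 + 2589/1235 = 44948/13395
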